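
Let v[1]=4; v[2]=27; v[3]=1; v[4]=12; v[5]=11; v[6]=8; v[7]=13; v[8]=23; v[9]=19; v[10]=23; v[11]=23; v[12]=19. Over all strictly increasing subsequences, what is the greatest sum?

71

Let S[i] be the best sum of a strictly increasing subsequence ending at i:
i:      1  2  3  4  5  6  7  8  9 10 11 12
v[i]:   4 27  1 12 11  8 13 23 19 23 23 19
S:      4 31  1 16 15 12 29 52 48 71 71 48
Maximum is 71 (e.g. 4 + 12 + 13 + 19 + 23).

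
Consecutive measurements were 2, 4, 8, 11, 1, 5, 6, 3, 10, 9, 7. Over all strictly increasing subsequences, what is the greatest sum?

27

Let S[i] be the best sum of a strictly increasing subsequence ending at i:
i:      1  2  3  4  5  6  7  8  9 10 11
a[i]:   2  4  8 11  1  5  6  3 10  9  7
S:      2  6 14 25  1 11 17  5 27 26 24
Maximum is 27 (e.g. 2 + 4 + 5 + 6 + 10).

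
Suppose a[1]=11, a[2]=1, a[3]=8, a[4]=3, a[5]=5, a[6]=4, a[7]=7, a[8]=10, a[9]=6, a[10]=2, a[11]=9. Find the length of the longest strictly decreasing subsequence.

Negate each value so 'decreasing' becomes 'increasing', then run patience tails on the negated sequence:
-11 → extends → [-11]
-1 → extends → [-11, -1]
-8 → replaces -1 → [-11, -8]
-3 → extends → [-11, -8, -3]
-5 → replaces -3 → [-11, -8, -5]
-4 → extends → [-11, -8, -5, -4]
-7 → replaces -5 → [-11, -8, -7, -4]
-10 → replaces -8 → [-11, -10, -7, -4]
-6 → replaces -4 → [-11, -10, -7, -6]
-2 → extends → [-11, -10, -7, -6, -2]
-9 → replaces -7 → [-11, -10, -9, -6, -2]
Five tails, so the longest strictly decreasing subsequence of the original has length 5.

5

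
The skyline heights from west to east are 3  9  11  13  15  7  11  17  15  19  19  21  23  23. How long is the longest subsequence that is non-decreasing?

Track the smallest tail for each achievable length (allowing ties):
3 → extends → [3]
9 → extends → [3, 9]
11 → extends → [3, 9, 11]
13 → extends → [3, 9, 11, 13]
15 → extends → [3, 9, 11, 13, 15]
7 → replaces 9 → [3, 7, 11, 13, 15]
11 → replaces 13 → [3, 7, 11, 11, 15]
17 → extends → [3, 7, 11, 11, 15, 17]
15 → replaces 17 → [3, 7, 11, 11, 15, 15]
19 → extends → [3, 7, 11, 11, 15, 15, 19]
19 → extends → [3, 7, 11, 11, 15, 15, 19, 19]
21 → extends → [3, 7, 11, 11, 15, 15, 19, 19, 21]
23 → extends → [3, 7, 11, 11, 15, 15, 19, 19, 21, 23]
23 → extends → [3, 7, 11, 11, 15, 15, 19, 19, 21, 23, 23]
Eleven tails, so the longest non-decreasing subsequence has length 11 (e.g. 3, 9, 11, 13, 15, 17, 19, 19, 21, 23, 23).

11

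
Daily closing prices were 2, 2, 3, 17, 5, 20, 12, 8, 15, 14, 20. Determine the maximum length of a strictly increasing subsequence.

6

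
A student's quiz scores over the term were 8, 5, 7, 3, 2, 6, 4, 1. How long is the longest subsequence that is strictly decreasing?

5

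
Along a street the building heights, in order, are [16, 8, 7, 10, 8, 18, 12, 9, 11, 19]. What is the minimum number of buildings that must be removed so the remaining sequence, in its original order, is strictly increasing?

5

Fewest deletions = n − (longest strictly increasing subsequence).
Patience tails:
16 → extends → [16]
8 → replaces 16 → [8]
7 → replaces 8 → [7]
10 → extends → [7, 10]
8 → replaces 10 → [7, 8]
18 → extends → [7, 8, 18]
12 → replaces 18 → [7, 8, 12]
9 → replaces 12 → [7, 8, 9]
11 → extends → [7, 8, 9, 11]
19 → extends → [7, 8, 9, 11, 19]
Longest strictly increasing subsequence has length 5, so deletions = 10 − 5 = 5.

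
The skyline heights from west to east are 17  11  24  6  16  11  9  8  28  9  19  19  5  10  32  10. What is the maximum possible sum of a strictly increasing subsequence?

101

Let S[i] be the best sum of a strictly increasing subsequence ending at i:
i:       1   2   3   4   5   6   7   8   9  10  11  12  13  14  15  16
a[i]:   17  11  24   6  16  11   9   8  28   9  19  19   5  10  32  10
S:      17  11  41   6  27  17  15  14  69  23  46  46   5  33 101  33
Maximum is 101 (e.g. 17 + 24 + 28 + 32).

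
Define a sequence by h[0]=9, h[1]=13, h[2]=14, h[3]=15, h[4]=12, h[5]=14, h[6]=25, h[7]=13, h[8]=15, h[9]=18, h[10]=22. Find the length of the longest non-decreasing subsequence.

7

Track the smallest tail for each achievable length (allowing ties):
9 → extends → [9]
13 → extends → [9, 13]
14 → extends → [9, 13, 14]
15 → extends → [9, 13, 14, 15]
12 → replaces 13 → [9, 12, 14, 15]
14 → replaces 15 → [9, 12, 14, 14]
25 → extends → [9, 12, 14, 14, 25]
13 → replaces 14 → [9, 12, 13, 14, 25]
15 → replaces 25 → [9, 12, 13, 14, 15]
18 → extends → [9, 12, 13, 14, 15, 18]
22 → extends → [9, 12, 13, 14, 15, 18, 22]
Seven tails, so the longest non-decreasing subsequence has length 7 (e.g. 9, 13, 14, 15, 15, 18, 22).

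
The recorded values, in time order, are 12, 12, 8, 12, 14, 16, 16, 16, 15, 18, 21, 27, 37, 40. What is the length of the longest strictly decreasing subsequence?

Negate each value so 'decreasing' becomes 'increasing', then run patience tails on the negated sequence:
-12 → extends → [-12]
-12 → already a tail → [-12]
-8 → extends → [-12, -8]
-12 → already a tail → [-12, -8]
-14 → replaces -12 → [-14, -8]
-16 → replaces -14 → [-16, -8]
-16 → already a tail → [-16, -8]
-16 → already a tail → [-16, -8]
-15 → replaces -8 → [-16, -15]
-18 → replaces -16 → [-18, -15]
-21 → replaces -18 → [-21, -15]
-27 → replaces -21 → [-27, -15]
-37 → replaces -27 → [-37, -15]
-40 → replaces -37 → [-40, -15]
Two tails, so the longest strictly decreasing subsequence of the original has length 2.

2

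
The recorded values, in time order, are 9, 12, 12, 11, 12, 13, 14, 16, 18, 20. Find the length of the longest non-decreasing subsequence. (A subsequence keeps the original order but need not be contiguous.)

9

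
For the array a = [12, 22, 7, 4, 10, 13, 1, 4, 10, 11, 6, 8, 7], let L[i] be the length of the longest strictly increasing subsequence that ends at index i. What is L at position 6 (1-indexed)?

3

dp[i] = 1 + max{dp[j] : j<i, a[j]<a[i]} (or 1 if no such j):
i:      1  2  3  4  5  6  7  8  9 10 11 12 13
a[i]:  12 22  7  4 10 13  1  4 10 11  6  8  7
dp:     1  2  1  1  2  3  1  2  3  4  3  4  4
At index 6 the value is 3.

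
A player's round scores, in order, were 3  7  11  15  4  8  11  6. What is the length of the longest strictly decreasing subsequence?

3

Negate each value so 'decreasing' becomes 'increasing', then run patience tails on the negated sequence:
-3 → extends → [-3]
-7 → replaces -3 → [-7]
-11 → replaces -7 → [-11]
-15 → replaces -11 → [-15]
-4 → extends → [-15, -4]
-8 → replaces -4 → [-15, -8]
-11 → replaces -8 → [-15, -11]
-6 → extends → [-15, -11, -6]
Three tails, so the longest strictly decreasing subsequence of the original has length 3.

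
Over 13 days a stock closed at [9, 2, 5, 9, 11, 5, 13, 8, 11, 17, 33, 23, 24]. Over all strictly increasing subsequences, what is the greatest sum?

104

Let S[i] be the best sum of a strictly increasing subsequence ending at i:
i:       1   2   3   4   5   6   7   8   9  10  11  12  13
a[i]:    9   2   5   9  11   5  13   8  11  17  33  23  24
S:       9   2   7  16  27   7  40  15  27  57  90  80 104
Maximum is 104 (e.g. 2 + 5 + 9 + 11 + 13 + 17 + 23 + 24).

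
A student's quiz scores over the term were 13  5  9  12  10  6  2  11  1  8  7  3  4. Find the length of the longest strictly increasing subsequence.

4

Let dp[i] be the length of the longest such subsequence ending at index i:
i:      1  2  3  4  5  6  7  8  9 10 11 12 13
a[i]:  13  5  9 12 10  6  2 11  1  8  7  3  4
dp:     1  1  2  3  3  2  1  4  1  3  3  2  3
Maximum dp value is 4.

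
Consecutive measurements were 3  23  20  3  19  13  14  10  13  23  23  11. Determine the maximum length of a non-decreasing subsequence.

6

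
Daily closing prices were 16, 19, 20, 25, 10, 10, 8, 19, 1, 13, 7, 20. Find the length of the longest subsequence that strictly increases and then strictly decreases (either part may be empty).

inc[i] = longest strictly increasing subsequence ending at i; dec[i] = longest strictly decreasing subsequence starting at i:
i:      1  2  3  4  5  6  7  8  9 10 11 12
a[i]:  16 19 20 25 10 10  8 19  1 13  7 20
inc:    1  2  3  4  1  1  1  2  1  2  2  3
dec:    4  4  4  4  3  3  2  3  1  2  1  1
Best peak at i=4 (value 25): inc=4, dec=4, length 4+4−1 = 7.

7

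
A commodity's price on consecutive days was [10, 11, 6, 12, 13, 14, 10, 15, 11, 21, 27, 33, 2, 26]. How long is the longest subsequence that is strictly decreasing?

3

Let dp[i] be the longest strictly decreasing subsequence ending at i:
i:      1  2  3  4  5  6  7  8  9 10 11 12 13 14
a[i]:  10 11  6 12 13 14 10 15 11 21 27 33  2 26
dp:     1  1  2  1  1  1  2  1  2  1  1  1  3  2
Maximum is 3.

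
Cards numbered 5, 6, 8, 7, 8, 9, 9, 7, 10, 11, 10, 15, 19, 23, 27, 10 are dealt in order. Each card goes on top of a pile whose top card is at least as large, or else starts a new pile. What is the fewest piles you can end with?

11

Place each on the leftmost legal pile:
5 → new pile 1 (tops now [5])
6 → new pile 2 (tops now [5, 6])
8 → new pile 3 (tops now [5, 6, 8])
7 → pile 3 (tops now [5, 6, 7])
8 → new pile 4 (tops now [5, 6, 7, 8])
9 → new pile 5 (tops now [5, 6, 7, 8, 9])
9 → pile 5 (tops now [5, 6, 7, 8, 9])
7 → pile 3 (tops now [5, 6, 7, 8, 9])
10 → new pile 6 (tops now [5, 6, 7, 8, 9, 10])
11 → new pile 7 (tops now [5, 6, 7, 8, 9, 10, 11])
10 → pile 6 (tops now [5, 6, 7, 8, 9, 10, 11])
15 → new pile 8 (tops now [5, 6, 7, 8, 9, 10, 11, 15])
19 → new pile 9 (tops now [5, 6, 7, 8, 9, 10, 11, 15, 19])
23 → new pile 10 (tops now [5, 6, 7, 8, 9, 10, 11, 15, 19, 23])
27 → new pile 11 (tops now [5, 6, 7, 8, 9, 10, 11, 15, 19, 23, 27])
10 → pile 6 (tops now [5, 6, 7, 8, 9, 10, 11, 15, 19, 23, 27])
Eleven piles.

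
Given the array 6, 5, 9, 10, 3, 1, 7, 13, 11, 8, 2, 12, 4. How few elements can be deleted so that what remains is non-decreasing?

Fewest deletions = n − (longest non-decreasing subsequence).
Patience tails:
6 → extends → [6]
5 → replaces 6 → [5]
9 → extends → [5, 9]
10 → extends → [5, 9, 10]
3 → replaces 5 → [3, 9, 10]
1 → replaces 3 → [1, 9, 10]
7 → replaces 9 → [1, 7, 10]
13 → extends → [1, 7, 10, 13]
11 → replaces 13 → [1, 7, 10, 11]
8 → replaces 10 → [1, 7, 8, 11]
2 → replaces 7 → [1, 2, 8, 11]
12 → extends → [1, 2, 8, 11, 12]
4 → replaces 8 → [1, 2, 4, 11, 12]
Longest non-decreasing subsequence has length 5, so deletions = 13 − 5 = 8.

8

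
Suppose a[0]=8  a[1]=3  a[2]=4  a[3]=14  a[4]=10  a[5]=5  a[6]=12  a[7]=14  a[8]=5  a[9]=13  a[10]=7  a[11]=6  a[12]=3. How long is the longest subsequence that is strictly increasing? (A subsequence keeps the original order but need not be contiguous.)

5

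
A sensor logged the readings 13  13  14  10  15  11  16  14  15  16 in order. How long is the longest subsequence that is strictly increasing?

5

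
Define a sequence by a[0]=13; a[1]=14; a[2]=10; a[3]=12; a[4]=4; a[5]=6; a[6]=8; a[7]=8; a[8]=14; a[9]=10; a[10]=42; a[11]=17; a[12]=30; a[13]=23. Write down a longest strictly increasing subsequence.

4, 6, 8, 14, 17, 30

Patience tails give the LIS length; then backtrack through the dp parents:
13 → extends → [13]
14 → extends → [13, 14]
10 → replaces 13 → [10, 14]
12 → replaces 14 → [10, 12]
4 → replaces 10 → [4, 12]
6 → replaces 12 → [4, 6]
8 → extends → [4, 6, 8]
8 → already a tail → [4, 6, 8]
14 → extends → [4, 6, 8, 14]
10 → replaces 14 → [4, 6, 8, 10]
42 → extends → [4, 6, 8, 10, 42]
17 → replaces 42 → [4, 6, 8, 10, 17]
30 → extends → [4, 6, 8, 10, 17, 30]
23 → replaces 30 → [4, 6, 8, 10, 17, 23]
Length 6; one witness is 4, 6, 8, 14, 17, 30.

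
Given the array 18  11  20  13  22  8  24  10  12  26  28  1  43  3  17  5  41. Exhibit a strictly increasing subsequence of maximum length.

18, 20, 22, 24, 26, 28, 43

Patience tails give the LIS length; then backtrack through the dp parents:
18 → extends → [18]
11 → replaces 18 → [11]
20 → extends → [11, 20]
13 → replaces 20 → [11, 13]
22 → extends → [11, 13, 22]
8 → replaces 11 → [8, 13, 22]
24 → extends → [8, 13, 22, 24]
10 → replaces 13 → [8, 10, 22, 24]
12 → replaces 22 → [8, 10, 12, 24]
26 → extends → [8, 10, 12, 24, 26]
28 → extends → [8, 10, 12, 24, 26, 28]
1 → replaces 8 → [1, 10, 12, 24, 26, 28]
43 → extends → [1, 10, 12, 24, 26, 28, 43]
3 → replaces 10 → [1, 3, 12, 24, 26, 28, 43]
17 → replaces 24 → [1, 3, 12, 17, 26, 28, 43]
5 → replaces 12 → [1, 3, 5, 17, 26, 28, 43]
41 → replaces 43 → [1, 3, 5, 17, 26, 28, 41]
Length 7; one witness is 18, 20, 22, 24, 26, 28, 43.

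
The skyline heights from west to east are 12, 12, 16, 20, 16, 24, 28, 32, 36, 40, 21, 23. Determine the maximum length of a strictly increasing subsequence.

8

Track the smallest tail for each achievable length (strict):
12 → extends → [12]
12 → already a tail → [12]
16 → extends → [12, 16]
20 → extends → [12, 16, 20]
16 → already a tail → [12, 16, 20]
24 → extends → [12, 16, 20, 24]
28 → extends → [12, 16, 20, 24, 28]
32 → extends → [12, 16, 20, 24, 28, 32]
36 → extends → [12, 16, 20, 24, 28, 32, 36]
40 → extends → [12, 16, 20, 24, 28, 32, 36, 40]
21 → replaces 24 → [12, 16, 20, 21, 28, 32, 36, 40]
23 → replaces 28 → [12, 16, 20, 21, 23, 32, 36, 40]
Eight tails, so the longest strictly increasing subsequence has length 8 (e.g. 12, 16, 20, 24, 28, 32, 36, 40).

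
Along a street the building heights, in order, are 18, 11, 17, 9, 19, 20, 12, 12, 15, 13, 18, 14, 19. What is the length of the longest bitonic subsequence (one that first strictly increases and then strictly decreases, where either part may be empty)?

inc[i] = longest strictly increasing subsequence ending at i; dec[i] = longest strictly decreasing subsequence starting at i:
i:      1  2  3  4  5  6  7  8  9 10 11 12 13
a[i]:  18 11 17  9 19 20 12 12 15 13 18 14 19
inc:    1  1  2  1  3  4  2  2  3  3  4  4  5
dec:    4  2  3  1  3  3  1  1  2  1  2  1  1
Best peak at i=6 (value 20): inc=4, dec=3, length 4+3−1 = 6.

6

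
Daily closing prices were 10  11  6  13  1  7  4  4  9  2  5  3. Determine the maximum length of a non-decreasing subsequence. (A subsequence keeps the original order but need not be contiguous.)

Let dp[i] be the length of the longest such subsequence ending at index i:
i:      1  2  3  4  5  6  7  8  9 10 11 12
a[i]:  10 11  6 13  1  7  4  4  9  2  5  3
dp:     1  2  1  3  1  2  2  3  4  2  4  3
Maximum dp value is 4.

4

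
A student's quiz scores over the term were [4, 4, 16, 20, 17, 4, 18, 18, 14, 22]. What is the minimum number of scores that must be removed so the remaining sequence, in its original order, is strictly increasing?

5

Fewest deletions = n − (longest strictly increasing subsequence).
i:      1  2  3  4  5  6  7  8  9 10
a[i]:   4  4 16 20 17  4 18 18 14 22
dp:     1  1  2  3  3  1  4  4  2  5
max dp = 5, so deletions = 10 − 5 = 5.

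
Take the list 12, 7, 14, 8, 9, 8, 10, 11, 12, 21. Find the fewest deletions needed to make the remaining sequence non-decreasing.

3

Fewest deletions = n − (longest non-decreasing subsequence).
Patience tails:
12 → extends → [12]
7 → replaces 12 → [7]
14 → extends → [7, 14]
8 → replaces 14 → [7, 8]
9 → extends → [7, 8, 9]
8 → replaces 9 → [7, 8, 8]
10 → extends → [7, 8, 8, 10]
11 → extends → [7, 8, 8, 10, 11]
12 → extends → [7, 8, 8, 10, 11, 12]
21 → extends → [7, 8, 8, 10, 11, 12, 21]
Longest non-decreasing subsequence has length 7, so deletions = 10 − 7 = 3.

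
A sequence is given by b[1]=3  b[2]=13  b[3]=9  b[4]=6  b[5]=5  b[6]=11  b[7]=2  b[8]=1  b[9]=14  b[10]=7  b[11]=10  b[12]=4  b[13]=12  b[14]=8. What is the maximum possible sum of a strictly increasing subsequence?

38

Let S[i] be the best sum of a strictly increasing subsequence ending at i:
i:      1  2  3  4  5  6  7  8  9 10 11 12 13 14
b[i]:   3 13  9  6  5 11  2  1 14  7 10  4 12  8
S:      3 16 12  9  8 23  2  1 37 16 26  7 38 24
Maximum is 38 (e.g. 3 + 6 + 7 + 10 + 12).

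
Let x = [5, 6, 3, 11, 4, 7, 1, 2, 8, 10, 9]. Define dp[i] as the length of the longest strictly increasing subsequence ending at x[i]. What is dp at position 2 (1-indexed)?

2

dp[i] = 1 + max{dp[j] : j<i, x[j]<x[i]} (or 1 if no such j):
i:      1  2  3  4  5  6  7  8  9 10 11
x[i]:   5  6  3 11  4  7  1  2  8 10  9
dp:     1  2  1  3  2  3  1  2  4  5  5
At index 2 the value is 2.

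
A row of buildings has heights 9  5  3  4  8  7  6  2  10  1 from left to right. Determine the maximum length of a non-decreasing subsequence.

4

Let dp[i] be the length of the longest such subsequence ending at index i:
i:      1  2  3  4  5  6  7  8  9 10
a[i]:   9  5  3  4  8  7  6  2 10  1
dp:     1  1  1  2  3  3  3  1  4  1
Maximum dp value is 4.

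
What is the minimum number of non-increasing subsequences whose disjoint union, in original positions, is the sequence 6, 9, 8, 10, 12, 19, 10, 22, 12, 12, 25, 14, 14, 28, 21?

8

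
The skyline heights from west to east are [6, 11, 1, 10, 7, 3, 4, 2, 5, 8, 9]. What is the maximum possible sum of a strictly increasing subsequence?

30

Let S[i] be the best sum of a strictly increasing subsequence ending at i:
i:      1  2  3  4  5  6  7  8  9 10 11
a[i]:   6 11  1 10  7  3  4  2  5  8  9
S:      6 17  1 16 13  4  8  3 13 21 30
Maximum is 30 (e.g. 1 + 3 + 4 + 5 + 8 + 9).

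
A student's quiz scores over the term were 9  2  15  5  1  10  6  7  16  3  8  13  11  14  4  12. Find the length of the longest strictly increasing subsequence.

Track the smallest tail for each achievable length (strict):
9 → extends → [9]
2 → replaces 9 → [2]
15 → extends → [2, 15]
5 → replaces 15 → [2, 5]
1 → replaces 2 → [1, 5]
10 → extends → [1, 5, 10]
6 → replaces 10 → [1, 5, 6]
7 → extends → [1, 5, 6, 7]
16 → extends → [1, 5, 6, 7, 16]
3 → replaces 5 → [1, 3, 6, 7, 16]
8 → replaces 16 → [1, 3, 6, 7, 8]
13 → extends → [1, 3, 6, 7, 8, 13]
11 → replaces 13 → [1, 3, 6, 7, 8, 11]
14 → extends → [1, 3, 6, 7, 8, 11, 14]
4 → replaces 6 → [1, 3, 4, 7, 8, 11, 14]
12 → replaces 14 → [1, 3, 4, 7, 8, 11, 12]
Seven tails, so the longest strictly increasing subsequence has length 7 (e.g. 2, 5, 6, 7, 8, 13, 14).

7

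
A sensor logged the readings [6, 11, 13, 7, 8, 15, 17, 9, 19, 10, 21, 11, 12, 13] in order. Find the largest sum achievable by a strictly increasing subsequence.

102

Let S[i] be the best sum of a strictly increasing subsequence ending at i:
i:       1   2   3   4   5   6   7   8   9  10  11  12  13  14
a[i]:    6  11  13   7   8  15  17   9  19  10  21  11  12  13
S:       6  17  30  13  21  45  62  30  81  40 102  51  63  76
Maximum is 102 (e.g. 6 + 11 + 13 + 15 + 17 + 19 + 21).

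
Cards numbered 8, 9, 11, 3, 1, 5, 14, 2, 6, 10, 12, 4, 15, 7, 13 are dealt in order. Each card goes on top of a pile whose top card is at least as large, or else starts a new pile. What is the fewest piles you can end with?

6

Place each on the leftmost legal pile:
8 → new pile 1 (tops now [8])
9 → new pile 2 (tops now [8, 9])
11 → new pile 3 (tops now [8, 9, 11])
3 → pile 1 (tops now [3, 9, 11])
1 → pile 1 (tops now [1, 9, 11])
5 → pile 2 (tops now [1, 5, 11])
14 → new pile 4 (tops now [1, 5, 11, 14])
2 → pile 2 (tops now [1, 2, 11, 14])
6 → pile 3 (tops now [1, 2, 6, 14])
10 → pile 4 (tops now [1, 2, 6, 10])
12 → new pile 5 (tops now [1, 2, 6, 10, 12])
4 → pile 3 (tops now [1, 2, 4, 10, 12])
15 → new pile 6 (tops now [1, 2, 4, 10, 12, 15])
7 → pile 4 (tops now [1, 2, 4, 7, 12, 15])
13 → pile 6 (tops now [1, 2, 4, 7, 12, 13])
Six piles.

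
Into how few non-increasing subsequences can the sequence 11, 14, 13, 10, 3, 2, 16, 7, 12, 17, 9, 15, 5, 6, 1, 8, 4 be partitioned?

Place each on the leftmost legal pile:
11 → new pile 1 (tops now [11])
14 → new pile 2 (tops now [11, 14])
13 → pile 2 (tops now [11, 13])
10 → pile 1 (tops now [10, 13])
3 → pile 1 (tops now [3, 13])
2 → pile 1 (tops now [2, 13])
16 → new pile 3 (tops now [2, 13, 16])
7 → pile 2 (tops now [2, 7, 16])
12 → pile 3 (tops now [2, 7, 12])
17 → new pile 4 (tops now [2, 7, 12, 17])
9 → pile 3 (tops now [2, 7, 9, 17])
15 → pile 4 (tops now [2, 7, 9, 15])
5 → pile 2 (tops now [2, 5, 9, 15])
6 → pile 3 (tops now [2, 5, 6, 15])
1 → pile 1 (tops now [1, 5, 6, 15])
8 → pile 4 (tops now [1, 5, 6, 8])
4 → pile 2 (tops now [1, 4, 6, 8])
Four piles.

4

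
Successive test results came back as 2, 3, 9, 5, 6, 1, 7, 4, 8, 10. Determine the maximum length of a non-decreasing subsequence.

7

Track the smallest tail for each achievable length (allowing ties):
2 → extends → [2]
3 → extends → [2, 3]
9 → extends → [2, 3, 9]
5 → replaces 9 → [2, 3, 5]
6 → extends → [2, 3, 5, 6]
1 → replaces 2 → [1, 3, 5, 6]
7 → extends → [1, 3, 5, 6, 7]
4 → replaces 5 → [1, 3, 4, 6, 7]
8 → extends → [1, 3, 4, 6, 7, 8]
10 → extends → [1, 3, 4, 6, 7, 8, 10]
Seven tails, so the longest non-decreasing subsequence has length 7 (e.g. 2, 3, 5, 6, 7, 8, 10).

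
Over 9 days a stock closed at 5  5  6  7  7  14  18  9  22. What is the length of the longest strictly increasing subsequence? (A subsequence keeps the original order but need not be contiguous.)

6

Let dp[i] be the length of the longest such subsequence ending at index i:
i:      1  2  3  4  5  6  7  8  9
a[i]:   5  5  6  7  7 14 18  9 22
dp:     1  1  2  3  3  4  5  4  6
Maximum dp value is 6.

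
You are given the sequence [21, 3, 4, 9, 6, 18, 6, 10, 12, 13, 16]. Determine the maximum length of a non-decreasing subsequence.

Track the smallest tail for each achievable length (allowing ties):
21 → extends → [21]
3 → replaces 21 → [3]
4 → extends → [3, 4]
9 → extends → [3, 4, 9]
6 → replaces 9 → [3, 4, 6]
18 → extends → [3, 4, 6, 18]
6 → replaces 18 → [3, 4, 6, 6]
10 → extends → [3, 4, 6, 6, 10]
12 → extends → [3, 4, 6, 6, 10, 12]
13 → extends → [3, 4, 6, 6, 10, 12, 13]
16 → extends → [3, 4, 6, 6, 10, 12, 13, 16]
Eight tails, so the longest non-decreasing subsequence has length 8 (e.g. 3, 4, 6, 6, 10, 12, 13, 16).

8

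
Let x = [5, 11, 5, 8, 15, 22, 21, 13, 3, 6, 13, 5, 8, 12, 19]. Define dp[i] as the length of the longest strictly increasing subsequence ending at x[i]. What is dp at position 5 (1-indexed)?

dp[i] = 1 + max{dp[j] : j<i, x[j]<x[i]} (or 1 if no such j):
i:      1  2  3  4  5  6  7  8  9 10 11 12 13 14 15
x[i]:   5 11  5  8 15 22 21 13  3  6 13  5  8 12 19
dp:     1  2  1  2  3  4  4  3  1  2  3  2  3  4  5
At index 5 the value is 3.

3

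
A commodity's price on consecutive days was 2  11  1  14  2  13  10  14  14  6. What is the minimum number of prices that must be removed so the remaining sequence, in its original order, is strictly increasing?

Fewest deletions = n − (longest strictly increasing subsequence).
Patience tails:
2 → extends → [2]
11 → extends → [2, 11]
1 → replaces 2 → [1, 11]
14 → extends → [1, 11, 14]
2 → replaces 11 → [1, 2, 14]
13 → replaces 14 → [1, 2, 13]
10 → replaces 13 → [1, 2, 10]
14 → extends → [1, 2, 10, 14]
14 → already a tail → [1, 2, 10, 14]
6 → replaces 10 → [1, 2, 6, 14]
Longest strictly increasing subsequence has length 4, so deletions = 10 − 4 = 6.

6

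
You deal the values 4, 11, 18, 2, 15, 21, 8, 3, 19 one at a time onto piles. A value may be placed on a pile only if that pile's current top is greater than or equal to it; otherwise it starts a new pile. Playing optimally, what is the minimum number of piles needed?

4

Place each on the leftmost legal pile:
4 → new pile 1 (tops now [4])
11 → new pile 2 (tops now [4, 11])
18 → new pile 3 (tops now [4, 11, 18])
2 → pile 1 (tops now [2, 11, 18])
15 → pile 3 (tops now [2, 11, 15])
21 → new pile 4 (tops now [2, 11, 15, 21])
8 → pile 2 (tops now [2, 8, 15, 21])
3 → pile 2 (tops now [2, 3, 15, 21])
19 → pile 4 (tops now [2, 3, 15, 19])
Four piles.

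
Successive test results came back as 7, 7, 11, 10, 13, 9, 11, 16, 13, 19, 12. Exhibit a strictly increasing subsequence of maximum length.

7, 11, 13, 16, 19

Patience tails give the LIS length; then backtrack through the dp parents:
7 → extends → [7]
7 → already a tail → [7]
11 → extends → [7, 11]
10 → replaces 11 → [7, 10]
13 → extends → [7, 10, 13]
9 → replaces 10 → [7, 9, 13]
11 → replaces 13 → [7, 9, 11]
16 → extends → [7, 9, 11, 16]
13 → replaces 16 → [7, 9, 11, 13]
19 → extends → [7, 9, 11, 13, 19]
12 → replaces 13 → [7, 9, 11, 12, 19]
Length 5; one witness is 7, 11, 13, 16, 19.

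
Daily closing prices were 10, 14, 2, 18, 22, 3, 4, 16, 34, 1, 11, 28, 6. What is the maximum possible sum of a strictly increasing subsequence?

98

Let S[i] be the best sum of a strictly increasing subsequence ending at i:
i:      1  2  3  4  5  6  7  8  9 10 11 12 13
a[i]:  10 14  2 18 22  3  4 16 34  1 11 28  6
S:     10 24  2 42 64  5  9 40 98  1 21 92 15
Maximum is 98 (e.g. 10 + 14 + 18 + 22 + 34).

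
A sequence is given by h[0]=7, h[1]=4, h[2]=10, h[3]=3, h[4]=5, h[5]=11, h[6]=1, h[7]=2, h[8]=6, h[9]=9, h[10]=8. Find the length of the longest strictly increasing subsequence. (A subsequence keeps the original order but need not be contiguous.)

Let dp[i] be the length of the longest such subsequence ending at index i:
i:      0  1  2  3  4  5  6  7  8  9 10
h[i]:   7  4 10  3  5 11  1  2  6  9  8
dp:     1  1  2  1  2  3  1  2  3  4  4
Maximum dp value is 4.

4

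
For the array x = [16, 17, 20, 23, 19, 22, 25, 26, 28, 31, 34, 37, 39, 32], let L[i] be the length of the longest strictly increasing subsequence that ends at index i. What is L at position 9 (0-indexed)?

8

dp[i] = 1 + max{dp[j] : j<i, x[j]<x[i]} (or 1 if no such j):
i:      0  1  2  3  4  5  6  7  8  9 10 11 12 13
x[i]:  16 17 20 23 19 22 25 26 28 31 34 37 39 32
dp:     1  2  3  4  3  4  5  6  7  8  9 10 11  9
At index 9 the value is 8.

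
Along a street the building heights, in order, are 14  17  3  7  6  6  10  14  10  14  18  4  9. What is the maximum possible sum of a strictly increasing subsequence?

52

Let S[i] be the best sum of a strictly increasing subsequence ending at i:
i:      1  2  3  4  5  6  7  8  9 10 11 12 13
a[i]:  14 17  3  7  6  6 10 14 10 14 18  4  9
S:     14 31  3 10  9  9 20 34 20 34 52  7 19
Maximum is 52 (e.g. 3 + 7 + 10 + 14 + 18).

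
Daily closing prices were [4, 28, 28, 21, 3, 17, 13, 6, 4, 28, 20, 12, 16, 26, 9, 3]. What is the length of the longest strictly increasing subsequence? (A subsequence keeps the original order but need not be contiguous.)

Track the smallest tail for each achievable length (strict):
4 → extends → [4]
28 → extends → [4, 28]
28 → already a tail → [4, 28]
21 → replaces 28 → [4, 21]
3 → replaces 4 → [3, 21]
17 → replaces 21 → [3, 17]
13 → replaces 17 → [3, 13]
6 → replaces 13 → [3, 6]
4 → replaces 6 → [3, 4]
28 → extends → [3, 4, 28]
20 → replaces 28 → [3, 4, 20]
12 → replaces 20 → [3, 4, 12]
16 → extends → [3, 4, 12, 16]
26 → extends → [3, 4, 12, 16, 26]
9 → replaces 12 → [3, 4, 9, 16, 26]
3 → already a tail → [3, 4, 9, 16, 26]
Five tails, so the longest strictly increasing subsequence has length 5 (e.g. 4, 6, 12, 16, 26).

5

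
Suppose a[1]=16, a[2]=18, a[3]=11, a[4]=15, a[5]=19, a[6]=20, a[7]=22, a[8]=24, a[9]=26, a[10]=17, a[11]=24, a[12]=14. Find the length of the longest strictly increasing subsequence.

Track the smallest tail for each achievable length (strict):
16 → extends → [16]
18 → extends → [16, 18]
11 → replaces 16 → [11, 18]
15 → replaces 18 → [11, 15]
19 → extends → [11, 15, 19]
20 → extends → [11, 15, 19, 20]
22 → extends → [11, 15, 19, 20, 22]
24 → extends → [11, 15, 19, 20, 22, 24]
26 → extends → [11, 15, 19, 20, 22, 24, 26]
17 → replaces 19 → [11, 15, 17, 20, 22, 24, 26]
24 → already a tail → [11, 15, 17, 20, 22, 24, 26]
14 → replaces 15 → [11, 14, 17, 20, 22, 24, 26]
Seven tails, so the longest strictly increasing subsequence has length 7 (e.g. 16, 18, 19, 20, 22, 24, 26).

7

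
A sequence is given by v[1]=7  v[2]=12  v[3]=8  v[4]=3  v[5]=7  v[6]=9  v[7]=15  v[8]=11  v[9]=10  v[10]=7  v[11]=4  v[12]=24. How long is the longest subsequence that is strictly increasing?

Track the smallest tail for each achievable length (strict):
7 → extends → [7]
12 → extends → [7, 12]
8 → replaces 12 → [7, 8]
3 → replaces 7 → [3, 8]
7 → replaces 8 → [3, 7]
9 → extends → [3, 7, 9]
15 → extends → [3, 7, 9, 15]
11 → replaces 15 → [3, 7, 9, 11]
10 → replaces 11 → [3, 7, 9, 10]
7 → already a tail → [3, 7, 9, 10]
4 → replaces 7 → [3, 4, 9, 10]
24 → extends → [3, 4, 9, 10, 24]
Five tails, so the longest strictly increasing subsequence has length 5 (e.g. 7, 8, 9, 15, 24).

5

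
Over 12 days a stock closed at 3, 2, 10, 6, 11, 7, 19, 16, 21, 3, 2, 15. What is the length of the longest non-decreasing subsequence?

Let dp[i] be the length of the longest such subsequence ending at index i:
i:      1  2  3  4  5  6  7  8  9 10 11 12
a[i]:   3  2 10  6 11  7 19 16 21  3  2 15
dp:     1  1  2  2  3  3  4  4  5  2  2  4
Maximum dp value is 5.

5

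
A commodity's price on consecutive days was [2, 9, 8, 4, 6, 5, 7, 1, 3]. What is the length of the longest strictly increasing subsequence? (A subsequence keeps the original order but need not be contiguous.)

4

Track the smallest tail for each achievable length (strict):
2 → extends → [2]
9 → extends → [2, 9]
8 → replaces 9 → [2, 8]
4 → replaces 8 → [2, 4]
6 → extends → [2, 4, 6]
5 → replaces 6 → [2, 4, 5]
7 → extends → [2, 4, 5, 7]
1 → replaces 2 → [1, 4, 5, 7]
3 → replaces 4 → [1, 3, 5, 7]
Four tails, so the longest strictly increasing subsequence has length 4 (e.g. 2, 4, 6, 7).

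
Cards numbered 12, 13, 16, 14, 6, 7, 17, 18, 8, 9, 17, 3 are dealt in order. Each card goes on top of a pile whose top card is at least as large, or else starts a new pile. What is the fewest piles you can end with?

5

Place each on the leftmost legal pile:
12 → new pile 1 (tops now [12])
13 → new pile 2 (tops now [12, 13])
16 → new pile 3 (tops now [12, 13, 16])
14 → pile 3 (tops now [12, 13, 14])
6 → pile 1 (tops now [6, 13, 14])
7 → pile 2 (tops now [6, 7, 14])
17 → new pile 4 (tops now [6, 7, 14, 17])
18 → new pile 5 (tops now [6, 7, 14, 17, 18])
8 → pile 3 (tops now [6, 7, 8, 17, 18])
9 → pile 4 (tops now [6, 7, 8, 9, 18])
17 → pile 5 (tops now [6, 7, 8, 9, 17])
3 → pile 1 (tops now [3, 7, 8, 9, 17])
Five piles.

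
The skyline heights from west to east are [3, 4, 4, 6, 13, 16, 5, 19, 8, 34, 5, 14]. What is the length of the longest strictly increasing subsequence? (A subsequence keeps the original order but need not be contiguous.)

Track the smallest tail for each achievable length (strict):
3 → extends → [3]
4 → extends → [3, 4]
4 → already a tail → [3, 4]
6 → extends → [3, 4, 6]
13 → extends → [3, 4, 6, 13]
16 → extends → [3, 4, 6, 13, 16]
5 → replaces 6 → [3, 4, 5, 13, 16]
19 → extends → [3, 4, 5, 13, 16, 19]
8 → replaces 13 → [3, 4, 5, 8, 16, 19]
34 → extends → [3, 4, 5, 8, 16, 19, 34]
5 → already a tail → [3, 4, 5, 8, 16, 19, 34]
14 → replaces 16 → [3, 4, 5, 8, 14, 19, 34]
Seven tails, so the longest strictly increasing subsequence has length 7 (e.g. 3, 4, 6, 13, 16, 19, 34).

7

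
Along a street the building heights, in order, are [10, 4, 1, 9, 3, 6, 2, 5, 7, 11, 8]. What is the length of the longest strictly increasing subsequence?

Let dp[i] be the length of the longest such subsequence ending at index i:
i:      1  2  3  4  5  6  7  8  9 10 11
a[i]:  10  4  1  9  3  6  2  5  7 11  8
dp:     1  1  1  2  2  3  2  3  4  5  5
Maximum dp value is 5.

5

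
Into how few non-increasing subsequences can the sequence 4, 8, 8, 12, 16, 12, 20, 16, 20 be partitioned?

5

The minimum number of non-increasing subsequences covering a sequence equals the length of its longest strictly increasing subsequence.
LIS length is 5 (e.g. 4, 8, 12, 16, 20), so 5 piles are needed.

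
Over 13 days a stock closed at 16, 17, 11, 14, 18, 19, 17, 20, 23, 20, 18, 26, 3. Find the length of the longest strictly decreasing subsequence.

Negate each value so 'decreasing' becomes 'increasing', then run patience tails on the negated sequence:
-16 → extends → [-16]
-17 → replaces -16 → [-17]
-11 → extends → [-17, -11]
-14 → replaces -11 → [-17, -14]
-18 → replaces -17 → [-18, -14]
-19 → replaces -18 → [-19, -14]
-17 → replaces -14 → [-19, -17]
-20 → replaces -19 → [-20, -17]
-23 → replaces -20 → [-23, -17]
-20 → replaces -17 → [-23, -20]
-18 → extends → [-23, -20, -18]
-26 → replaces -23 → [-26, -20, -18]
-3 → extends → [-26, -20, -18, -3]
Four tails, so the longest strictly decreasing subsequence of the original has length 4.

4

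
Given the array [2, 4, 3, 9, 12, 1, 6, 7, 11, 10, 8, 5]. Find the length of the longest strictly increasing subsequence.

5

Track the smallest tail for each achievable length (strict):
2 → extends → [2]
4 → extends → [2, 4]
3 → replaces 4 → [2, 3]
9 → extends → [2, 3, 9]
12 → extends → [2, 3, 9, 12]
1 → replaces 2 → [1, 3, 9, 12]
6 → replaces 9 → [1, 3, 6, 12]
7 → replaces 12 → [1, 3, 6, 7]
11 → extends → [1, 3, 6, 7, 11]
10 → replaces 11 → [1, 3, 6, 7, 10]
8 → replaces 10 → [1, 3, 6, 7, 8]
5 → replaces 6 → [1, 3, 5, 7, 8]
Five tails, so the longest strictly increasing subsequence has length 5 (e.g. 2, 4, 6, 7, 11).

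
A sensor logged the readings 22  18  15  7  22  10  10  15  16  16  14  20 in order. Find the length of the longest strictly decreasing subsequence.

Negate each value so 'decreasing' becomes 'increasing', then run patience tails on the negated sequence:
-22 → extends → [-22]
-18 → extends → [-22, -18]
-15 → extends → [-22, -18, -15]
-7 → extends → [-22, -18, -15, -7]
-22 → already a tail → [-22, -18, -15, -7]
-10 → replaces -7 → [-22, -18, -15, -10]
-10 → already a tail → [-22, -18, -15, -10]
-15 → already a tail → [-22, -18, -15, -10]
-16 → replaces -15 → [-22, -18, -16, -10]
-16 → already a tail → [-22, -18, -16, -10]
-14 → replaces -10 → [-22, -18, -16, -14]
-20 → replaces -18 → [-22, -20, -16, -14]
Four tails, so the longest strictly decreasing subsequence of the original has length 4.

4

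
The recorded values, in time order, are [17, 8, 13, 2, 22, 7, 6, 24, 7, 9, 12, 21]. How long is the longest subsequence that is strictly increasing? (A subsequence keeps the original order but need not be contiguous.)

6

Let dp[i] be the length of the longest such subsequence ending at index i:
i:      1  2  3  4  5  6  7  8  9 10 11 12
a[i]:  17  8 13  2 22  7  6 24  7  9 12 21
dp:     1  1  2  1  3  2  2  4  3  4  5  6
Maximum dp value is 6.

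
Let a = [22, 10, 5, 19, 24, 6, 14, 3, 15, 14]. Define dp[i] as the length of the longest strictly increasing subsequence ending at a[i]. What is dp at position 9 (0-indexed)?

dp[i] = 1 + max{dp[j] : j<i, a[j]<a[i]} (or 1 if no such j):
i:      0  1  2  3  4  5  6  7  8  9
a[i]:  22 10  5 19 24  6 14  3 15 14
dp:     1  1  1  2  3  2  3  1  4  3
At index 9 the value is 3.

3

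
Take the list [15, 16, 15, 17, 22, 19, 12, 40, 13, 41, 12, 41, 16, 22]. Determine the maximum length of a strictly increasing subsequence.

6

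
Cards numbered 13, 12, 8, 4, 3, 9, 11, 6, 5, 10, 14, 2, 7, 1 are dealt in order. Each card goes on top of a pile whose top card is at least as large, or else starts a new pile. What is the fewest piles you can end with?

Place each on the leftmost legal pile:
13 → new pile 1 (tops now [13])
12 → pile 1 (tops now [12])
8 → pile 1 (tops now [8])
4 → pile 1 (tops now [4])
3 → pile 1 (tops now [3])
9 → new pile 2 (tops now [3, 9])
11 → new pile 3 (tops now [3, 9, 11])
6 → pile 2 (tops now [3, 6, 11])
5 → pile 2 (tops now [3, 5, 11])
10 → pile 3 (tops now [3, 5, 10])
14 → new pile 4 (tops now [3, 5, 10, 14])
2 → pile 1 (tops now [2, 5, 10, 14])
7 → pile 3 (tops now [2, 5, 7, 14])
1 → pile 1 (tops now [1, 5, 7, 14])
Four piles.

4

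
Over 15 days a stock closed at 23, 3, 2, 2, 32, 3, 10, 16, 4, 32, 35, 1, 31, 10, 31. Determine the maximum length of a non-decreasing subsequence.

7

Track the smallest tail for each achievable length (allowing ties):
23 → extends → [23]
3 → replaces 23 → [3]
2 → replaces 3 → [2]
2 → extends → [2, 2]
32 → extends → [2, 2, 32]
3 → replaces 32 → [2, 2, 3]
10 → extends → [2, 2, 3, 10]
16 → extends → [2, 2, 3, 10, 16]
4 → replaces 10 → [2, 2, 3, 4, 16]
32 → extends → [2, 2, 3, 4, 16, 32]
35 → extends → [2, 2, 3, 4, 16, 32, 35]
1 → replaces 2 → [1, 2, 3, 4, 16, 32, 35]
31 → replaces 32 → [1, 2, 3, 4, 16, 31, 35]
10 → replaces 16 → [1, 2, 3, 4, 10, 31, 35]
31 → replaces 35 → [1, 2, 3, 4, 10, 31, 31]
Seven tails, so the longest non-decreasing subsequence has length 7 (e.g. 2, 2, 3, 10, 16, 32, 35).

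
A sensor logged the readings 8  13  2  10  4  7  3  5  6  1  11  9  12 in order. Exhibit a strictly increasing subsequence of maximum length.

Patience tails give the LIS length; then backtrack through the dp parents:
8 → extends → [8]
13 → extends → [8, 13]
2 → replaces 8 → [2, 13]
10 → replaces 13 → [2, 10]
4 → replaces 10 → [2, 4]
7 → extends → [2, 4, 7]
3 → replaces 4 → [2, 3, 7]
5 → replaces 7 → [2, 3, 5]
6 → extends → [2, 3, 5, 6]
1 → replaces 2 → [1, 3, 5, 6]
11 → extends → [1, 3, 5, 6, 11]
9 → replaces 11 → [1, 3, 5, 6, 9]
12 → extends → [1, 3, 5, 6, 9, 12]
Length 6; one witness is 2, 4, 5, 6, 11, 12.

2, 4, 5, 6, 11, 12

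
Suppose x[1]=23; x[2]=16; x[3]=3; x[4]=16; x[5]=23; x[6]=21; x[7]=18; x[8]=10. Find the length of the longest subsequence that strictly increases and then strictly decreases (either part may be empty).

6

inc[i] = longest strictly increasing subsequence ending at i; dec[i] = longest strictly decreasing subsequence starting at i:
i:      1  2  3  4  5  6  7  8
x[i]:  23 16  3 16 23 21 18 10
inc:    1  1  1  2  3  3  3  2
dec:    4  2  1  2  4  3  2  1
Best peak at i=5 (value 23): inc=3, dec=4, length 3+4−1 = 6.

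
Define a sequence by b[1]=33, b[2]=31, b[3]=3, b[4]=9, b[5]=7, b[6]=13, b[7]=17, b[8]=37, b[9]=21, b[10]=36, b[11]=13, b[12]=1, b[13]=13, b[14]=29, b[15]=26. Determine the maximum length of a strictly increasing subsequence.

6

Track the smallest tail for each achievable length (strict):
33 → extends → [33]
31 → replaces 33 → [31]
3 → replaces 31 → [3]
9 → extends → [3, 9]
7 → replaces 9 → [3, 7]
13 → extends → [3, 7, 13]
17 → extends → [3, 7, 13, 17]
37 → extends → [3, 7, 13, 17, 37]
21 → replaces 37 → [3, 7, 13, 17, 21]
36 → extends → [3, 7, 13, 17, 21, 36]
13 → already a tail → [3, 7, 13, 17, 21, 36]
1 → replaces 3 → [1, 7, 13, 17, 21, 36]
13 → already a tail → [1, 7, 13, 17, 21, 36]
29 → replaces 36 → [1, 7, 13, 17, 21, 29]
26 → replaces 29 → [1, 7, 13, 17, 21, 26]
Six tails, so the longest strictly increasing subsequence has length 6 (e.g. 3, 9, 13, 17, 21, 36).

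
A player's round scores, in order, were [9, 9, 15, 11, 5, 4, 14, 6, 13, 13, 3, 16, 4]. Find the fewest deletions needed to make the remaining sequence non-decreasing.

7

Fewest deletions = n − (longest non-decreasing subsequence).
Patience tails:
9 → extends → [9]
9 → extends → [9, 9]
15 → extends → [9, 9, 15]
11 → replaces 15 → [9, 9, 11]
5 → replaces 9 → [5, 9, 11]
4 → replaces 5 → [4, 9, 11]
14 → extends → [4, 9, 11, 14]
6 → replaces 9 → [4, 6, 11, 14]
13 → replaces 14 → [4, 6, 11, 13]
13 → extends → [4, 6, 11, 13, 13]
3 → replaces 4 → [3, 6, 11, 13, 13]
16 → extends → [3, 6, 11, 13, 13, 16]
4 → replaces 6 → [3, 4, 11, 13, 13, 16]
Longest non-decreasing subsequence has length 6, so deletions = 13 − 6 = 7.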